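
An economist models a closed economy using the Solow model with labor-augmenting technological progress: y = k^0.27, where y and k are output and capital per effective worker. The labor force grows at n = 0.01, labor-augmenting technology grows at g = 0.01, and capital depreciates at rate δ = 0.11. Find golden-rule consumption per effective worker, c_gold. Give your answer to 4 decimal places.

c_gold ≈ 0.9566

The effective depreciation rate is n + g + δ = 0.01 + 0.01 + 0.11 = 0.13.
At the golden rule the marginal product of capital equals n+g+δ: 0.27·k^(0.27−1) = 0.13. Solving, k_gold = (0.27/0.13)^(1/0.73) ≈ 2.7216.
y_gold = 2.7216^0.27 ≈ 1.3104.
c_gold = y_gold − (n+g+δ)·k_gold = 1.3104 − 0.13·2.7216 ≈ 0.9566.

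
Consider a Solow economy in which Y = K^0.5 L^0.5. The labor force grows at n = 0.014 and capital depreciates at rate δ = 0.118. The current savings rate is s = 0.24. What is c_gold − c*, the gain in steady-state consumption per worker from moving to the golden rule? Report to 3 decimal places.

Δc ≈ 0.512

The effective depreciation rate is n + δ = 0.014 + 0.118 = 0.132.
Current steady state (s = 0.24): k* = (0.24/0.132)^(1/0.5) ≈ 3.3058, y* = 3.3058^0.5 ≈ 1.8182, c* = (1−0.24)·1.8182 ≈ 1.3818.
Maximizing c = f(k) − (n+δ)·k gives f'(k) = n+δ, i.e. 0.5·k^(0.5−1) = 0.132, so k_gold = (0.5/0.132)^(1/0.5) ≈ 14.3480.
y_gold = 14.3480^0.5 ≈ 3.7879, c_gold = y_gold − 0.132·k_gold ≈ 1.8939.
Gain: Δc = 1.8939 − 1.3818 ≈ 0.5121.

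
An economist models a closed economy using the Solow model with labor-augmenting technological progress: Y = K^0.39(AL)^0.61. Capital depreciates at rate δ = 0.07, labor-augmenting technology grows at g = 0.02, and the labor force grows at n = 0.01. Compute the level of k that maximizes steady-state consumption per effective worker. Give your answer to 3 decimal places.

n + g + δ = 0.01 + 0.02 + 0.07 = 0.1.
Maximizing c = f(k) − (n+g+δ)·k gives f'(k) = n+g+δ, i.e. 0.39·k^(0.39−1) = 0.1, so k_gold = (0.39/0.1)^(1/0.61) ≈ 9.3102.

k_gold ≈ 9.310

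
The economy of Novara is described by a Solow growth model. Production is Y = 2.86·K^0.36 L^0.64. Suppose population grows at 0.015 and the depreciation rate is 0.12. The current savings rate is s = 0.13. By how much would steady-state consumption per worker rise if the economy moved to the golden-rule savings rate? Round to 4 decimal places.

Capital per worker breaks even when investment replaces (n + δ)·k; here n + δ = 0.135.
Current steady state (s = 0.13): k* = (0.13·2.86/0.135)^(1/0.64) ≈ 4.8692, y* = 2.86·4.8692^0.36 ≈ 5.0565, c* = (1−0.13)·5.0565 ≈ 4.3992.
Setting f'(k) = n+δ gives 0.36·2.86·k^(0.36−1) = 0.135, hence k_gold = (0.36·2.86/0.135)^(1/0.64) ≈ 23.9138.
y_gold = 2.86·23.9138^0.36 ≈ 8.9677, c_gold = y_gold − 0.135·k_gold ≈ 5.7393.
Gain: Δc = 5.7393 − 4.3992 ≈ 1.3401.

Δc ≈ 1.3401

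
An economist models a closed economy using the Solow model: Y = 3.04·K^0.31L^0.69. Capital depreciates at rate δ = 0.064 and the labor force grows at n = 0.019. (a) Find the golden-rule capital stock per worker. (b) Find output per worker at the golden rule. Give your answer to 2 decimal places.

Capital per worker breaks even when investment replaces (n + δ)·k; here n + δ = 0.083.
At the golden rule the marginal product of capital equals n+δ: 0.31·3.04·k^(0.31−1) = 0.083. Solving, k_gold = (0.31·3.04/0.083)^(1/0.69) ≈ 33.8231.
y_gold = 3.04·33.8231^0.31 ≈ 9.0559.

(a) k_gold ≈ 33.82; (b) y_gold ≈ 9.06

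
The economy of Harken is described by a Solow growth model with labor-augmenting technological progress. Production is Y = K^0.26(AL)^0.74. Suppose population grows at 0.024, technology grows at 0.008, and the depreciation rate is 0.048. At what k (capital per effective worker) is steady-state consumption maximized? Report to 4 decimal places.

n + g + δ = 0.024 + 0.008 + 0.048 = 0.08.
Setting f'(k) = n+g+δ gives 0.26·k^(0.26−1) = 0.08, hence k_gold = (0.26/0.08)^(1/0.74) ≈ 4.9174.

k_gold ≈ 4.9174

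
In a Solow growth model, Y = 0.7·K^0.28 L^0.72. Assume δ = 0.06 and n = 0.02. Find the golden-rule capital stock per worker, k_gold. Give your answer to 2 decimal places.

Break-even investment rate: n + δ = 0.02 + 0.06 = 0.08.
Setting f'(k) = n+δ gives 0.28·0.7·k^(0.28−1) = 0.08, hence k_gold = (0.28·0.7/0.08)^(1/0.72) ≈ 3.4714.

k_gold ≈ 3.47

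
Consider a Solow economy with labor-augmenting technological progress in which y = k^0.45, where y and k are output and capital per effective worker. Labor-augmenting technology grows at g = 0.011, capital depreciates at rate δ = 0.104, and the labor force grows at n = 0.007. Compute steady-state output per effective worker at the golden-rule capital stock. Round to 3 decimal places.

Capital per effective worker breaks even when investment replaces (n + g + δ)·k; here n + g + δ = 0.122.
At the golden rule the marginal product of capital equals n+g+δ: 0.45·k^(0.45−1) = 0.122. Solving, k_gold = (0.45/0.122)^(1/0.55) ≈ 10.7310.
Output: y_gold = k_gold^0.45 = 10.7310^0.45 ≈ 2.9093.

y_gold ≈ 2.909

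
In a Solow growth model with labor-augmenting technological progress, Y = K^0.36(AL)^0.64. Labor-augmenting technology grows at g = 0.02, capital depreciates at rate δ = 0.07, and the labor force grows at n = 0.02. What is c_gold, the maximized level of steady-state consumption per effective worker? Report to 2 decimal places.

c_gold ≈ 1.25

Capital per effective worker breaks even when investment replaces (n + g + δ)·k; here n + g + δ = 0.11.
Golden rule sets MPK = n+g+δ: 0.36·k^(0.36−1) = 0.11, so k_gold = (0.36/0.11)^(1/0.64) ≈ 6.3760.
y_gold = 6.3760^0.36 ≈ 1.9482.
c_gold = y_gold − (n+g+δ)·k_gold = 1.9482 − 0.11·6.3760 ≈ 1.2469.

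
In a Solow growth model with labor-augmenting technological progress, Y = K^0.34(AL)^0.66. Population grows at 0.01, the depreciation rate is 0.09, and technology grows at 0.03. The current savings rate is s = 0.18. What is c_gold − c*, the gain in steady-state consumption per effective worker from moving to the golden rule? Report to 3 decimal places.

Δc ≈ 0.113

n + g + δ = 0.01 + 0.03 + 0.09 = 0.13.
Current steady state (s = 0.18): k* = (0.18/0.13)^(1/0.66) ≈ 1.6373, y* = 1.6373^0.34 ≈ 1.1825, c* = (1−0.18)·1.1825 ≈ 0.9697.
Golden rule sets MPK = n+g+δ: 0.34·k^(0.34−1) = 0.13, so k_gold = (0.34/0.13)^(1/0.66) ≈ 4.2917.
y_gold = 4.2917^0.34 ≈ 1.6409, c_gold = y_gold − 0.13·k_gold ≈ 1.0830.
Gain: Δc = 1.0830 − 0.9697 ≈ 0.1134.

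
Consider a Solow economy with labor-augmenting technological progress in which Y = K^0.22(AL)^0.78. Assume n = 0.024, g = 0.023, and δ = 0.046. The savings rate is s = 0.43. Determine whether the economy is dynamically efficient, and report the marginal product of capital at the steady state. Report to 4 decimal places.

dynamically inefficient; MPK ≈ 0.0476

n + g + δ = 0.024 + 0.023 + 0.046 = 0.093.
Steady-state k*: s·k^0.22 = 0.093·k gives k* = (0.43/0.093)^(1/0.78) ≈ 7.1211.
MPK = 0.22·7.1211^(-0.78) ≈ 0.0476.
MPK < n+g+δ = 0.093, so the economy is dynamically inefficient (over-saving).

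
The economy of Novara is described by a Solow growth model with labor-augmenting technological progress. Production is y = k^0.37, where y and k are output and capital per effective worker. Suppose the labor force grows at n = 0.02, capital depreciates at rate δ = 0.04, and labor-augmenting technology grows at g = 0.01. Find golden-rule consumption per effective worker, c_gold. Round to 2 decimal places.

c_gold ≈ 1.68

The effective depreciation rate is n + g + δ = 0.02 + 0.01 + 0.04 = 0.07.
Golden rule sets MPK = n+g+δ: 0.37·k^(0.37−1) = 0.07, so k_gold = (0.37/0.07)^(1/0.63) ≈ 14.0535.
y_gold = 14.0535^0.37 ≈ 2.6588.
c_gold = y_gold − (n+g+δ)·k_gold = 2.6588 − 0.07·14.0535 ≈ 1.6750.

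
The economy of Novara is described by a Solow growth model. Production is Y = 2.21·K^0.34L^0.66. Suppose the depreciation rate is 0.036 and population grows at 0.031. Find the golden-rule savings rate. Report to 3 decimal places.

s_gold = 0.340

The effective depreciation rate is n + δ = 0.031 + 0.036 = 0.067.
At the golden rule MPK = n+δ, and in any Cobb-Douglas steady state s = (n+δ)·k/y = MPK·k/y = capital's share 0.34.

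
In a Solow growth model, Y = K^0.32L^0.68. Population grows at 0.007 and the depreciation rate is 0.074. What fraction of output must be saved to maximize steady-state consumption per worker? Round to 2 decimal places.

n + δ = 0.007 + 0.074 = 0.081.
At the golden rule MPK = n+δ, and in any Cobb-Douglas steady state s = (n+δ)·k/y = MPK·k/y = capital's share 0.32.

s_gold = 0.32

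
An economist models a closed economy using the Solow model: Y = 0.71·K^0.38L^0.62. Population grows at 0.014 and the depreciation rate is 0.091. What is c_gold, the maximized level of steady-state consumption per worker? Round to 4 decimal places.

c_gold ≈ 0.7850

n + δ = 0.014 + 0.091 = 0.105.
At the golden rule the marginal product of capital equals n+δ: 0.38·0.71·k^(0.38−1) = 0.105. Solving, k_gold = (0.38·0.71/0.105)^(1/0.62) ≈ 4.5820.
y_gold = 0.71·4.5820^0.38 ≈ 1.2661.
c_gold = y_gold − (n+δ)·k_gold = 1.2661 − 0.105·4.5820 ≈ 0.7850.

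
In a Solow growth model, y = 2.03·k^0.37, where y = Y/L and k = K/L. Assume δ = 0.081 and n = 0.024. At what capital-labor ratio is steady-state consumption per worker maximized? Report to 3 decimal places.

The effective depreciation rate is n + δ = 0.024 + 0.081 = 0.105.
At the golden rule the marginal product of capital equals n+δ: 0.37·2.03·k^(0.37−1) = 0.105. Solving, k_gold = (0.37·2.03/0.105)^(1/0.63) ≈ 22.7176.

k_gold ≈ 22.718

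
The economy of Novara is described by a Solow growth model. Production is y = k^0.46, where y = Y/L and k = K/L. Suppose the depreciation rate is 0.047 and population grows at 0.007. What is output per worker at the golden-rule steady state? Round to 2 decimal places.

y_gold ≈ 6.20

The effective depreciation rate is n + δ = 0.007 + 0.047 = 0.054.
At the golden rule the marginal product of capital equals n+δ: 0.46·k^(0.46−1) = 0.054. Solving, k_gold = (0.46/0.054)^(1/0.54) ≈ 52.8319.
Output: y_gold = k_gold^0.46 = 52.8319^0.46 ≈ 6.2020.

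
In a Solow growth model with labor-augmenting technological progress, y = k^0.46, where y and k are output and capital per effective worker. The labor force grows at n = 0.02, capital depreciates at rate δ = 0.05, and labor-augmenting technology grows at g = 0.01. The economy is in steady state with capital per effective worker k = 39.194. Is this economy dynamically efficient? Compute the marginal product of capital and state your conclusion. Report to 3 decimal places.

dynamically inefficient; MPK ≈ 0.063

Capital per effective worker breaks even when investment replaces (n + g + δ)·k; here n + g + δ = 0.08.
MPK = 0.46·k^(0.46−1) = 0.46·39.194^(-0.54) ≈ 0.0634.
MPK < 0.08, so the economy is dynamically inefficient (over-saving).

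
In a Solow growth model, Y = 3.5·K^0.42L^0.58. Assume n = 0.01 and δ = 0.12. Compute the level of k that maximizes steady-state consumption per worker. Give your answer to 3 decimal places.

Break-even investment rate: n + δ = 0.01 + 0.12 = 0.13.
Golden rule sets MPK = n+δ: 0.42·3.5·k^(0.42−1) = 0.13, so k_gold = (0.42·3.5/0.13)^(1/0.58) ≈ 65.4880.

k_gold ≈ 65.488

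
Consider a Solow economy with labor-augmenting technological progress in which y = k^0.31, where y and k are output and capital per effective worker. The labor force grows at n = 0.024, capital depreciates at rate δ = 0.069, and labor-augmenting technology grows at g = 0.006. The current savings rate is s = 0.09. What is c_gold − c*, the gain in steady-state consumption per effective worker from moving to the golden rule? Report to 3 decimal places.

Δc ≈ 0.280

n + g + δ = 0.024 + 0.006 + 0.069 = 0.099.
Current steady state (s = 0.09): k* = (0.09/0.099)^(1/0.69) ≈ 0.8710, y* = 0.8710^0.31 ≈ 0.9581, c* = (1−0.09)·0.9581 ≈ 0.8719.
Setting f'(k) = n+g+δ gives 0.31·k^(0.31−1) = 0.099, hence k_gold = (0.31/0.099)^(1/0.69) ≈ 5.2293.
y_gold = 5.2293^0.31 ≈ 1.6700, c_gold = y_gold − 0.099·k_gold ≈ 1.1523.
Gain: Δc = 1.1523 − 0.8719 ≈ 0.2804.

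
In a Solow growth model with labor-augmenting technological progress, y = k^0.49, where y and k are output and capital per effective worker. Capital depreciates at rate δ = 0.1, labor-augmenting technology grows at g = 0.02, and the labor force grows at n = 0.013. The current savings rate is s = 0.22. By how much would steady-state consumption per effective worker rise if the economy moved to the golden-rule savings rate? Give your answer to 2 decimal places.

Capital per effective worker breaks even when investment replaces (n + g + δ)·k; here n + g + δ = 0.133.
Current steady state (s = 0.22): k* = (0.22/0.133)^(1/0.51) ≈ 2.6827, y* = 2.6827^0.49 ≈ 1.6218, c* = (1−0.22)·1.6218 ≈ 1.2650.
Setting f'(k) = n+g+δ gives 0.49·k^(0.49−1) = 0.133, hence k_gold = (0.49/0.133)^(1/0.51) ≈ 12.8967.
y_gold = 12.8967^0.49 ≈ 3.5005, c_gold = y_gold − 0.133·k_gold ≈ 1.7853.
Gain: Δc = 1.7853 − 1.2650 ≈ 0.5203.

Δc ≈ 0.52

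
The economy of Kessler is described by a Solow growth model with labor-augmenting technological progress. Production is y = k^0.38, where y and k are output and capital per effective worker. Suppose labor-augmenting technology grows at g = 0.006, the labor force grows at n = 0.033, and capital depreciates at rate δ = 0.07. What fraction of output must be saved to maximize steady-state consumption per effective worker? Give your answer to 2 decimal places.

Capital per effective worker breaks even when investment replaces (n + g + δ)·k; here n + g + δ = 0.109.
At the golden rule MPK = n+g+δ, and in any Cobb-Douglas steady state s = (n+g+δ)·k/y = MPK·k/y = capital's share 0.38.

s_gold = 0.38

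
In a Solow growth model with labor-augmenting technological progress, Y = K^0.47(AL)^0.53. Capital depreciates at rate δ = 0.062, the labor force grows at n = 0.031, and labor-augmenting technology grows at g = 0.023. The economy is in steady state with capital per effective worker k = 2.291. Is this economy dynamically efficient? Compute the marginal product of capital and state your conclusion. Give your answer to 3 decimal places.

Break-even investment rate: n + g + δ = 0.031 + 0.023 + 0.062 = 0.116.
MPK = 0.47·k^(0.47−1) = 0.47·2.291^(-0.53) ≈ 0.3029.
MPK > 0.116, so the economy is dynamically efficient (under-saving).

dynamically efficient; MPK ≈ 0.303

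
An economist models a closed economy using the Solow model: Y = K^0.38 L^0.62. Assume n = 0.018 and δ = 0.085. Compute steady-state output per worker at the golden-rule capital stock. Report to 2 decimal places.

Break-even investment rate: n + δ = 0.018 + 0.085 = 0.103.
At the golden rule the marginal product of capital equals n+δ: 0.38·k^(0.38−1) = 0.103. Solving, k_gold = (0.38/0.103)^(1/0.62) ≈ 8.2116.
Output: y_gold = k_gold^0.38 = 8.2116^0.38 ≈ 2.2258.

y_gold ≈ 2.23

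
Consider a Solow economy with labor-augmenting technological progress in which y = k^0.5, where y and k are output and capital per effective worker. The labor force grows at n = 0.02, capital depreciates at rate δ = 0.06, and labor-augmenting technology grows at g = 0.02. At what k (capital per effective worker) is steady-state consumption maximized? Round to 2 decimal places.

k_gold ≈ 25.00

Break-even investment rate: n + g + δ = 0.02 + 0.02 + 0.06 = 0.1.
Setting f'(k) = n+g+δ gives 0.5·k^(0.5−1) = 0.1, hence k_gold = (0.5/0.1)^(1/0.5) ≈ 25.0000.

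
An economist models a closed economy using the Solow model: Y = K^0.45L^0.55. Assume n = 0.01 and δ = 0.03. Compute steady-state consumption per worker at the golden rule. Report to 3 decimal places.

Capital per worker breaks even when investment replaces (n + δ)·k; here n + δ = 0.04.
Setting f'(k) = n+δ gives 0.45·k^(0.45−1) = 0.04, hence k_gold = (0.45/0.04)^(1/0.55) ≈ 81.5054.
y_gold = 81.5054^0.45 ≈ 7.2449.
c_gold = y_gold − (n+δ)·k_gold = 7.2449 − 0.04·81.5054 ≈ 3.9847.

c_gold ≈ 3.985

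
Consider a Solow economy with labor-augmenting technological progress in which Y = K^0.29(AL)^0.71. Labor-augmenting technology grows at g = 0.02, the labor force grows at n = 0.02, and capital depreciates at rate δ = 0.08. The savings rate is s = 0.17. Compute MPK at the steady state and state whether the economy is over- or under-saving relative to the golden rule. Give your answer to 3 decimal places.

Break-even investment rate: n + g + δ = 0.02 + 0.02 + 0.08 = 0.12.
Steady-state k*: s·k^0.29 = 0.12·k gives k* = (0.17/0.12)^(1/0.71) ≈ 1.6333.
MPK = 0.29·1.6333^(-0.71) ≈ 0.2047.
MPK > n+g+δ = 0.12, so the economy is dynamically efficient (under-saving).

under-saving; MPK ≈ 0.205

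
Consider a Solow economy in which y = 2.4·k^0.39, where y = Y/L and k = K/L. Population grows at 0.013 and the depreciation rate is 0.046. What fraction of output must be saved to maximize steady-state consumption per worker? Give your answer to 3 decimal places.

s_gold = 0.390

Break-even investment rate: n + δ = 0.013 + 0.046 = 0.059.
At the golden rule MPK = n+δ, and in any Cobb-Douglas steady state s = (n+δ)·k/y = MPK·k/y = capital's share 0.39.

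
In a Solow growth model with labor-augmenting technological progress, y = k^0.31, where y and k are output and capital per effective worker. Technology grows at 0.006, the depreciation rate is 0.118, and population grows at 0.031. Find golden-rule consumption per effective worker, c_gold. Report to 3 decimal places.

c_gold ≈ 0.942

n + g + δ = 0.031 + 0.006 + 0.118 = 0.155.
Maximizing c = f(k) − (n+g+δ)·k gives f'(k) = n+g+δ, i.e. 0.31·k^(0.31−1) = 0.155, so k_gold = (0.31/0.155)^(1/0.69) ≈ 2.7307.
y_gold = 2.7307^0.31 ≈ 1.3654.
c_gold = y_gold − (n+g+δ)·k_gold = 1.3654 − 0.155·2.7307 ≈ 0.9421.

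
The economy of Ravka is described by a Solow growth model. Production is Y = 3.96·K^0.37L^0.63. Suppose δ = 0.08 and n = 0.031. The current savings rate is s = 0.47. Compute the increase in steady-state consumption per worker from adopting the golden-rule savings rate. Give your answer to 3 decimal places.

Δc ≈ 0.361

n + δ = 0.031 + 0.08 = 0.111.
Current steady state (s = 0.47): k* = (0.47·3.96/0.111)^(1/0.63) ≈ 87.8220, y* = 3.96·87.8220^0.37 ≈ 20.7409, c* = (1−0.47)·20.7409 ≈ 10.9927.
Maximizing c = f(k) − (n+δ)·k gives f'(k) = n+δ, i.e. 0.37·3.96·k^(0.37−1) = 0.111, so k_gold = (0.37·3.96/0.111)^(1/0.63) ≈ 60.0743.
y_gold = 3.96·60.0743^0.37 ≈ 18.0223, c_gold = y_gold − 0.111·k_gold ≈ 11.3540.
Gain: Δc = 11.3540 − 10.9927 ≈ 0.3613.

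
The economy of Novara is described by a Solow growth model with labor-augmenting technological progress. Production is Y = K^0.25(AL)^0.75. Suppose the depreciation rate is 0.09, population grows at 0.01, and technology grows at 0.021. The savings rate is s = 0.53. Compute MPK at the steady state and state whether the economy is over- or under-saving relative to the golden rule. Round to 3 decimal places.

Break-even investment rate: n + g + δ = 0.01 + 0.021 + 0.09 = 0.121.
Steady-state k*: s·k^0.25 = 0.121·k gives k* = (0.53/0.121)^(1/0.75) ≈ 7.1667.
MPK = 0.25·7.1667^(-0.75) ≈ 0.0571.
MPK < n+g+δ = 0.121, so the economy is dynamically inefficient (over-saving).

over-saving; MPK ≈ 0.057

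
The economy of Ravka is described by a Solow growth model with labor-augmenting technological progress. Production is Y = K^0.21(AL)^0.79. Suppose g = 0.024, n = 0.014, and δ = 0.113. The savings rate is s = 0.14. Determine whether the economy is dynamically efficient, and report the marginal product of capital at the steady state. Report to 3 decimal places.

dynamically efficient; MPK ≈ 0.226

The effective depreciation rate is n + g + δ = 0.014 + 0.024 + 0.113 = 0.151.
Steady-state k*: s·k^0.21 = 0.151·k gives k* = (0.14/0.151)^(1/0.79) ≈ 0.9087.
MPK = 0.21·0.9087^(-0.79) ≈ 0.2265.
MPK > n+g+δ = 0.151, so the economy is dynamically efficient (under-saving).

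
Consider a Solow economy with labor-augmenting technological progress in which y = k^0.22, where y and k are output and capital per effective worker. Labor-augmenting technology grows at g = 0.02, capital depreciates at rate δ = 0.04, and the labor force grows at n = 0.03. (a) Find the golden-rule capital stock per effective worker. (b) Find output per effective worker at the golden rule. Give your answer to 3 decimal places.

n + g + δ = 0.03 + 0.02 + 0.04 = 0.09.
Setting f'(k) = n+g+δ gives 0.22·k^(0.22−1) = 0.09, hence k_gold = (0.22/0.09)^(1/0.78) ≈ 3.1453.
y_gold = 3.1453^0.22 ≈ 1.2867.

(a) k_gold ≈ 3.145; (b) y_gold ≈ 1.287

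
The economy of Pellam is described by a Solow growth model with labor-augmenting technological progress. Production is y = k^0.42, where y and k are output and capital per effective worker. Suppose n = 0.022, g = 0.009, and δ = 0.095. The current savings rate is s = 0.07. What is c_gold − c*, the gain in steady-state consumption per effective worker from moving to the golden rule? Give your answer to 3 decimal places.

Δc ≈ 0.779

The effective depreciation rate is n + g + δ = 0.022 + 0.009 + 0.095 = 0.126.
Current steady state (s = 0.07): k* = (0.07/0.126)^(1/0.58) ≈ 0.3630, y* = 0.3630^0.42 ≈ 0.6534, c* = (1−0.07)·0.6534 ≈ 0.6076.
Maximizing c = f(k) − (n+g+δ)·k gives f'(k) = n+g+δ, i.e. 0.42·k^(0.42−1) = 0.126, so k_gold = (0.42/0.126)^(1/0.58) ≈ 7.9710.
y_gold = 7.9710^0.42 ≈ 2.3913, c_gold = y_gold − 0.126·k_gold ≈ 1.3870.
Gain: Δc = 1.3870 − 0.6076 ≈ 0.7793.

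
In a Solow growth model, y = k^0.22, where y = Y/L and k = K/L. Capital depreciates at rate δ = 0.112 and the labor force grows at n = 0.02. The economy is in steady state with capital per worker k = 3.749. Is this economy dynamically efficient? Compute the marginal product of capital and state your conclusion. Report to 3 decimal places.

The effective depreciation rate is n + δ = 0.02 + 0.112 = 0.132.
MPK = 0.22·k^(0.22−1) = 0.22·3.749^(-0.78) ≈ 0.0785.
MPK < 0.132, so the economy is dynamically inefficient (over-saving).

dynamically inefficient; MPK ≈ 0.078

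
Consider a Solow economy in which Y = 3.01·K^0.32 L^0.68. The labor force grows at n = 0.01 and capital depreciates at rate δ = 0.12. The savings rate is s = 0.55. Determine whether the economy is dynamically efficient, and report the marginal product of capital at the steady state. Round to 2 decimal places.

Capital per worker breaks even when investment replaces (n + δ)·k; here n + δ = 0.13.
Steady-state k*: s·A·k^0.32 = 0.13·k gives k* = (0.55·3.01/0.13)^(1/0.68) ≈ 42.1676.
MPK = 0.32·3.01·42.1676^(-0.68) ≈ 0.0756.
MPK < n+δ = 0.13, so the economy is dynamically inefficient (over-saving).

dynamically inefficient; MPK ≈ 0.08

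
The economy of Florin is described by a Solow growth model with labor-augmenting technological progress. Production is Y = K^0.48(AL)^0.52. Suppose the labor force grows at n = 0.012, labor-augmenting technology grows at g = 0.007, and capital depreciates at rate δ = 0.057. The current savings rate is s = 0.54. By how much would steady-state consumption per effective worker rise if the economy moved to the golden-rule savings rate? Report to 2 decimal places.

Break-even investment rate: n + g + δ = 0.012 + 0.007 + 0.057 = 0.076.
Current steady state (s = 0.54): k* = (0.54/0.076)^(1/0.52) ≈ 43.4164, y* = 43.4164^0.48 ≈ 6.1105, c* = (1−0.54)·6.1105 ≈ 2.8108.
At the golden rule the marginal product of capital equals n+g+δ: 0.48·k^(0.48−1) = 0.076. Solving, k_gold = (0.48/0.076)^(1/0.52) ≈ 34.6166.
y_gold = 34.6166^0.48 ≈ 5.4810, c_gold = y_gold − 0.076·k_gold ≈ 2.8501.
Gain: Δc = 2.8501 − 2.8108 ≈ 0.0393.

Δc ≈ 0.04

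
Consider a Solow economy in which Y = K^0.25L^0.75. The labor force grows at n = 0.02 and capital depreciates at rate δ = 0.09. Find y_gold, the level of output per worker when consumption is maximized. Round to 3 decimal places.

n + δ = 0.02 + 0.09 = 0.11.
Maximizing c = f(k) − (n+δ)·k gives f'(k) = n+δ, i.e. 0.25·k^(0.25−1) = 0.11, so k_gold = (0.25/0.11)^(1/0.75) ≈ 2.9881.
Output: y_gold = k_gold^0.25 = 2.9881^0.25 ≈ 1.3148.

y_gold ≈ 1.315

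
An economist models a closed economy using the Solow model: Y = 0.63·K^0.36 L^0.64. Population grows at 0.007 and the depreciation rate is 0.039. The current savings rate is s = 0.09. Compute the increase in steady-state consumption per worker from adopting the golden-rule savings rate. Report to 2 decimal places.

The effective depreciation rate is n + δ = 0.007 + 0.039 = 0.046.
Current steady state (s = 0.09): k* = (0.09·0.63/0.046)^(1/0.64) ≈ 1.3865, y* = 0.63·1.3865^0.36 ≈ 0.7086, c* = (1−0.09)·0.7086 ≈ 0.6449.
At the golden rule the marginal product of capital equals n+δ: 0.36·0.63·k^(0.36−1) = 0.046. Solving, k_gold = (0.36·0.63/0.046)^(1/0.64) ≈ 12.0958.
y_gold = 0.63·12.0958^0.36 ≈ 1.5456, c_gold = y_gold − 0.046·k_gold ≈ 0.9892.
Gain: Δc = 0.9892 − 0.6449 ≈ 0.3443.

Δc ≈ 0.34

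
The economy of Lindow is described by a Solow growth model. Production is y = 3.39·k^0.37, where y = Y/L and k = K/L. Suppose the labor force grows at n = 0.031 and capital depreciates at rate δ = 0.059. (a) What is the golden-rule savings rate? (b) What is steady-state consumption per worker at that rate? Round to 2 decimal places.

n + δ = 0.031 + 0.059 = 0.09.
For Cobb-Douglas, s_gold equals capital's share: s_gold = 0.37.
Golden rule sets MPK = n+δ: 0.37·3.39·k^(0.37−1) = 0.09, so k_gold = (0.37·3.39/0.09)^(1/0.63) ≈ 65.4825.
y_gold = 3.39·65.4825^0.37 ≈ 15.9282; c_gold = (1−0.37)·y_gold ≈ 10.0348.

(a) s_gold = 0.37; (b) c_gold ≈ 10.03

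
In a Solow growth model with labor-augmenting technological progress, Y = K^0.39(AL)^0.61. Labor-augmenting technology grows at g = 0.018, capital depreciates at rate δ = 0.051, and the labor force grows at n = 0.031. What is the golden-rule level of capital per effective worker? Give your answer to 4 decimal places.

k_gold ≈ 9.3102

Capital per effective worker breaks even when investment replaces (n + g + δ)·k; here n + g + δ = 0.1.
At the golden rule the marginal product of capital equals n+g+δ: 0.39·k^(0.39−1) = 0.1. Solving, k_gold = (0.39/0.1)^(1/0.61) ≈ 9.3102.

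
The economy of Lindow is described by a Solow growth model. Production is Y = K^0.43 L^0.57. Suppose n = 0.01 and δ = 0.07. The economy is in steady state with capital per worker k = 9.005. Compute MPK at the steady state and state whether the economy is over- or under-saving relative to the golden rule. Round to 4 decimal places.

under-saving; MPK ≈ 0.1229

Break-even investment rate: n + δ = 0.01 + 0.07 = 0.08.
MPK = 0.43·k^(0.43−1) = 0.43·9.005^(-0.57) ≈ 0.1229.
MPK > 0.08, so the economy is dynamically efficient (under-saving).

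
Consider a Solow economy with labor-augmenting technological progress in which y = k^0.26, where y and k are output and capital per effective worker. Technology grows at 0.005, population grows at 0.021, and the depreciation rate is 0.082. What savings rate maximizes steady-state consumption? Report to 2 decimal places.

n + g + δ = 0.021 + 0.005 + 0.082 = 0.108.
At the golden rule MPK = n+g+δ, and in any Cobb-Douglas steady state s = (n+g+δ)·k/y = MPK·k/y = capital's share 0.26.

s_gold = 0.26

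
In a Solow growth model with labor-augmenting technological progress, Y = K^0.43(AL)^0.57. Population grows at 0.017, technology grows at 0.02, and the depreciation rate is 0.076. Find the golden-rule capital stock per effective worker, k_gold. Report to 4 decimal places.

k_gold ≈ 10.4286

The effective depreciation rate is n + g + δ = 0.017 + 0.02 + 0.076 = 0.113.
Setting f'(k) = n+g+δ gives 0.43·k^(0.43−1) = 0.113, hence k_gold = (0.43/0.113)^(1/0.57) ≈ 10.4286.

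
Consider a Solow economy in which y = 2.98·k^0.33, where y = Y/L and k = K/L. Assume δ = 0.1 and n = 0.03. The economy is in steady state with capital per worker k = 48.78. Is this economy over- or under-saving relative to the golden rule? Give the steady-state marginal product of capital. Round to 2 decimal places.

The effective depreciation rate is n + δ = 0.03 + 0.1 = 0.13.
MPK = 0.33·2.98·k^(0.33−1) = 0.33·2.98·48.78^(-0.67) ≈ 0.0727.
MPK < 0.13, so the economy is dynamically inefficient (over-saving).

over-saving; MPK ≈ 0.07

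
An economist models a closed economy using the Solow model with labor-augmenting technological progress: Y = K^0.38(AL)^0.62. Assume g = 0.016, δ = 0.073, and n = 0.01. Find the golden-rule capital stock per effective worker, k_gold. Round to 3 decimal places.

n + g + δ = 0.01 + 0.016 + 0.073 = 0.099.
Maximizing c = f(k) − (n+g+δ)·k gives f'(k) = n+g+δ, i.e. 0.38·k^(0.38−1) = 0.099, so k_gold = (0.38/0.099)^(1/0.62) ≈ 8.7534.

k_gold ≈ 8.753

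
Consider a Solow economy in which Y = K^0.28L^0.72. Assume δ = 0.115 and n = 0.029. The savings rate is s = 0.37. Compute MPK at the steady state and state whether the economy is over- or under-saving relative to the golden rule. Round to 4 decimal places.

n + δ = 0.029 + 0.115 = 0.144.
Steady-state k*: s·k^0.28 = 0.144·k gives k* = (0.37/0.144)^(1/0.72) ≈ 3.7087.
MPK = 0.28·3.7087^(-0.72) ≈ 0.1090.
MPK < n+δ = 0.144, so the economy is dynamically inefficient (over-saving).

over-saving; MPK ≈ 0.1090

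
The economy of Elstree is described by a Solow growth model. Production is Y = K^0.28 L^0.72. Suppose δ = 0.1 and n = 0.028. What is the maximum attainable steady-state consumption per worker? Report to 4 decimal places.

n + δ = 0.028 + 0.1 = 0.128.
Maximizing c = f(k) − (n+δ)·k gives f'(k) = n+δ, i.e. 0.28·k^(0.28−1) = 0.128, so k_gold = (0.28/0.128)^(1/0.72) ≈ 2.9659.
y_gold = 2.9659^0.28 ≈ 1.3558.
c_gold = y_gold − (n+δ)·k_gold = 1.3558 − 0.128·2.9659 ≈ 0.9762.

c_gold ≈ 0.9762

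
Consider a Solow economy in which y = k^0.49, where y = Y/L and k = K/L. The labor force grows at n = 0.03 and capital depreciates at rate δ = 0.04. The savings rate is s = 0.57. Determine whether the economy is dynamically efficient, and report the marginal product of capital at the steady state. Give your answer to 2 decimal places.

dynamically inefficient; MPK ≈ 0.06

Break-even investment rate: n + δ = 0.03 + 0.04 = 0.07.
Steady-state k*: s·k^0.49 = 0.07·k gives k* = (0.57/0.07)^(1/0.51) ≈ 61.0713.
MPK = 0.49·61.0713^(-0.51) ≈ 0.0602.
MPK < n+δ = 0.07, so the economy is dynamically inefficient (over-saving).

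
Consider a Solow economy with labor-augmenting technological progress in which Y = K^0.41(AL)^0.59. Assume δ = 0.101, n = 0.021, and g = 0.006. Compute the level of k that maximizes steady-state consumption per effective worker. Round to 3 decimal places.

n + g + δ = 0.021 + 0.006 + 0.101 = 0.128.
At the golden rule the marginal product of capital equals n+g+δ: 0.41·k^(0.41−1) = 0.128. Solving, k_gold = (0.41/0.128)^(1/0.59) ≈ 7.1929.

k_gold ≈ 7.193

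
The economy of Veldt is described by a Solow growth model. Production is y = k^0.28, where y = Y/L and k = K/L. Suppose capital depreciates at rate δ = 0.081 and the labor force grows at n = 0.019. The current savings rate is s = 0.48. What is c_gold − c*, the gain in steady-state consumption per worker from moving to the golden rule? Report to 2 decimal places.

Capital per worker breaks even when investment replaces (n + δ)·k; here n + δ = 0.1.
Current steady state (s = 0.48): k* = (0.48/0.1)^(1/0.72) ≈ 8.8342, y* = 8.8342^0.28 ≈ 1.8405, c* = (1−0.48)·1.8405 ≈ 0.9570.
At the golden rule the marginal product of capital equals n+δ: 0.28·k^(0.28−1) = 0.1. Solving, k_gold = (0.28/0.1)^(1/0.72) ≈ 4.1788.
y_gold = 4.1788^0.28 ≈ 1.4924, c_gold = y_gold − 0.1·k_gold ≈ 1.0746.
Gain: Δc = 1.0746 − 0.9570 ≈ 0.1175.

Δc ≈ 0.12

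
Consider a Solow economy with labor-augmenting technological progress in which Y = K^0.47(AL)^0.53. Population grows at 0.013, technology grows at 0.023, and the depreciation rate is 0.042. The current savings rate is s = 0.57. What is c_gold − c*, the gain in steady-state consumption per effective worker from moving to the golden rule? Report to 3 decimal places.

Capital per effective worker breaks even when investment replaces (n + g + δ)·k; here n + g + δ = 0.078.
Current steady state (s = 0.57): k* = (0.57/0.078)^(1/0.53) ≈ 42.6358, y* = 42.6358^0.47 ≈ 5.8344, c* = (1−0.57)·5.8344 ≈ 2.5088.
Setting f'(k) = n+g+δ gives 0.47·k^(0.47−1) = 0.078, hence k_gold = (0.47/0.078)^(1/0.53) ≈ 29.6281.
y_gold = 29.6281^0.47 ≈ 4.9170, c_gold = y_gold − 0.078·k_gold ≈ 2.6060.
Gain: Δc = 2.6060 − 2.5088 ≈ 0.0972.

Δc ≈ 0.097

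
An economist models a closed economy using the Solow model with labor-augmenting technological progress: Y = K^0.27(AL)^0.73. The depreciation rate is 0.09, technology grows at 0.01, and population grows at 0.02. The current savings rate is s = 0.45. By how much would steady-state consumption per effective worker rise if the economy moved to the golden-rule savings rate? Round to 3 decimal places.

Capital per effective worker breaks even when investment replaces (n + g + δ)·k; here n + g + δ = 0.12.
Current steady state (s = 0.45): k* = (0.45/0.12)^(1/0.73) ≈ 6.1143, y* = 6.1143^0.27 ≈ 1.6305, c* = (1−0.45)·1.6305 ≈ 0.8968.
At the golden rule the marginal product of capital equals n+g+δ: 0.27·k^(0.27−1) = 0.12. Solving, k_gold = (0.27/0.12)^(1/0.73) ≈ 3.0370.
y_gold = 3.0370^0.27 ≈ 1.3498, c_gold = y_gold − 0.12·k_gold ≈ 0.9853.
Gain: Δc = 0.9853 − 0.8968 ≈ 0.0886.

Δc ≈ 0.089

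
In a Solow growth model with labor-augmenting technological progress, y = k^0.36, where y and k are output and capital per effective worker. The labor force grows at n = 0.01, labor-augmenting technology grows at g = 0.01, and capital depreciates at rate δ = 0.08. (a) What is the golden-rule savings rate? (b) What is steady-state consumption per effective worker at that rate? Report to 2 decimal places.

Capital per effective worker breaks even when investment replaces (n + g + δ)·k; here n + g + δ = 0.1.
For Cobb-Douglas, s_gold equals capital's share: s_gold = 0.36.
Golden rule sets MPK = n+g+δ: 0.36·k^(0.36−1) = 0.1, so k_gold = (0.36/0.1)^(1/0.64) ≈ 7.3998.
y_gold = 7.3998^0.36 ≈ 2.0555; c_gold = (1−0.36)·y_gold ≈ 1.3155.

(a) s_gold = 0.36; (b) c_gold ≈ 1.32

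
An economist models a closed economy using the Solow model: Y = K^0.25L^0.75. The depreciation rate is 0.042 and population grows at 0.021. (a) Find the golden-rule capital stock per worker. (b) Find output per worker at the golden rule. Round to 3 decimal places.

Break-even investment rate: n + δ = 0.021 + 0.042 = 0.063.
Setting f'(k) = n+δ gives 0.25·k^(0.25−1) = 0.063, hence k_gold = (0.25/0.063)^(1/0.75) ≈ 6.2825.
y_gold = 6.2825^0.25 ≈ 1.5832.

(a) k_gold ≈ 6.283; (b) y_gold ≈ 1.583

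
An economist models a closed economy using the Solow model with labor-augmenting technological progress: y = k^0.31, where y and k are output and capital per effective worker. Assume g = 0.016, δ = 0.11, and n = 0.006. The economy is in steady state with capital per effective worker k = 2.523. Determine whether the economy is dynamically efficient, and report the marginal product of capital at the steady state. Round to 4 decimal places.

dynamically efficient; MPK ≈ 0.1637

Capital per effective worker breaks even when investment replaces (n + g + δ)·k; here n + g + δ = 0.132.
MPK = 0.31·k^(0.31−1) = 0.31·2.523^(-0.69) ≈ 0.1637.
MPK > 0.132, so the economy is dynamically efficient (under-saving).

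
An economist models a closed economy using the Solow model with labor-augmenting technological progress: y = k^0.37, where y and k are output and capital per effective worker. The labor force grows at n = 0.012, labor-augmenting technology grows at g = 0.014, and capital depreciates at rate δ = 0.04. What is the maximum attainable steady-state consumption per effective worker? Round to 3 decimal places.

n + g + δ = 0.012 + 0.014 + 0.04 = 0.066.
Golden rule sets MPK = n+g+δ: 0.37·k^(0.37−1) = 0.066, so k_gold = (0.37/0.066)^(1/0.63) ≈ 15.4293.
y_gold = 15.4293^0.37 ≈ 2.7523.
c_gold = y_gold − (n+g+δ)·k_gold = 2.7523 − 0.066·15.4293 ≈ 1.7339.

c_gold ≈ 1.734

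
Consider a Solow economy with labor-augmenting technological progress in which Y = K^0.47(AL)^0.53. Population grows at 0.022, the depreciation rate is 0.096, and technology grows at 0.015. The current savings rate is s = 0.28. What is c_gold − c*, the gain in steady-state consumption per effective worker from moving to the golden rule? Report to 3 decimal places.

Capital per effective worker breaks even when investment replaces (n + g + δ)·k; here n + g + δ = 0.133.
Current steady state (s = 0.28): k* = (0.28/0.133)^(1/0.53) ≈ 4.0739, y* = 4.0739^0.47 ≈ 1.9351, c* = (1−0.28)·1.9351 ≈ 1.3933.
Maximizing c = f(k) − (n+g+δ)·k gives f'(k) = n+g+δ, i.e. 0.47·k^(0.47−1) = 0.133, so k_gold = (0.47/0.133)^(1/0.53) ≈ 10.8250.
y_gold = 10.8250^0.47 ≈ 3.0632, c_gold = y_gold − 0.133·k_gold ≈ 1.6235.
Gain: Δc = 1.6235 − 1.3933 ≈ 0.2302.

Δc ≈ 0.230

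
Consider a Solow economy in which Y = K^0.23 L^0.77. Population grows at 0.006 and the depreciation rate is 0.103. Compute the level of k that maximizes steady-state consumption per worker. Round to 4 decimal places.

k_gold ≈ 2.6374

The effective depreciation rate is n + δ = 0.006 + 0.103 = 0.109.
Maximizing c = f(k) − (n+δ)·k gives f'(k) = n+δ, i.e. 0.23·k^(0.23−1) = 0.109, so k_gold = (0.23/0.109)^(1/0.77) ≈ 2.6374.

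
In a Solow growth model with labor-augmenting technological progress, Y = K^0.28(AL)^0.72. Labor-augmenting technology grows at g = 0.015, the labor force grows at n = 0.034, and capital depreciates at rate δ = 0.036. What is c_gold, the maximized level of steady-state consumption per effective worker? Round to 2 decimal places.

Capital per effective worker breaks even when investment replaces (n + g + δ)·k; here n + g + δ = 0.085.
Maximizing c = f(k) − (n+g+δ)·k gives f'(k) = n+g+δ, i.e. 0.28·k^(0.28−1) = 0.085, so k_gold = (0.28/0.085)^(1/0.72) ≈ 5.2370.
y_gold = 5.2370^0.28 ≈ 1.5898.
c_gold = y_gold − (n+g+δ)·k_gold = 1.5898 − 0.085·5.2370 ≈ 1.1447.

c_gold ≈ 1.14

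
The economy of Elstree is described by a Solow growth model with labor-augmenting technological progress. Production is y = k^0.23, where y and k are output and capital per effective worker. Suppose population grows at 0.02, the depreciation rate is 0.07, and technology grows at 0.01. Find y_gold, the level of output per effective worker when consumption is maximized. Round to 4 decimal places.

y_gold ≈ 1.2825

Capital per effective worker breaks even when investment replaces (n + g + δ)·k; here n + g + δ = 0.1.
Setting f'(k) = n+g+δ gives 0.23·k^(0.23−1) = 0.1, hence k_gold = (0.23/0.1)^(1/0.77) ≈ 2.9497.
Output: y_gold = k_gold^0.23 = 2.9497^0.23 ≈ 1.2825.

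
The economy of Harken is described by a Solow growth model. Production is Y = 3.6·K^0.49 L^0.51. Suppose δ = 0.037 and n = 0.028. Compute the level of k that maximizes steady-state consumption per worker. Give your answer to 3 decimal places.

k_gold ≈ 647.070

Break-even investment rate: n + δ = 0.028 + 0.037 = 0.065.
At the golden rule the marginal product of capital equals n+δ: 0.49·3.6·k^(0.49−1) = 0.065. Solving, k_gold = (0.49·3.6/0.065)^(1/0.51) ≈ 647.0702.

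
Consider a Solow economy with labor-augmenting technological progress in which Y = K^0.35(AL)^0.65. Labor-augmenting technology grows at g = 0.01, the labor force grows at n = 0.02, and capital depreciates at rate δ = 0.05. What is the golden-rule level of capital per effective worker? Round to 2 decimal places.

k_gold ≈ 9.69

The effective depreciation rate is n + g + δ = 0.02 + 0.01 + 0.05 = 0.08.
At the golden rule the marginal product of capital equals n+g+δ: 0.35·k^(0.35−1) = 0.08. Solving, k_gold = (0.35/0.08)^(1/0.65) ≈ 9.6855.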